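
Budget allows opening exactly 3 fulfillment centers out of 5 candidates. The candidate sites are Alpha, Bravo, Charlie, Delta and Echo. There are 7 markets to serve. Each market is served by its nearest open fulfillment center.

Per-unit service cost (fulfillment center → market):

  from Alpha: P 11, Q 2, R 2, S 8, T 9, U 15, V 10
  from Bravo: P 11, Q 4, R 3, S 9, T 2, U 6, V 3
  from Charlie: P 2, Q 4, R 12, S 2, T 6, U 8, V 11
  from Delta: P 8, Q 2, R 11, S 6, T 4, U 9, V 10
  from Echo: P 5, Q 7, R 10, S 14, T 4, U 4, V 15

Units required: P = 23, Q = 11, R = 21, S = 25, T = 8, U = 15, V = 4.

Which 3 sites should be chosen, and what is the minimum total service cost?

Choose Alpha, Bravo and Charlie; total service cost 278.

With exactly 3 open, each market uses its cheapest among the chosen.
{Alpha, Bravo, Charlie}: P→Charlie 2·23=46, Q→Alpha 2·11=22, R→Alpha 2·21=42, S→Charlie 2·25=50, T→Bravo 2·8=16, U→Bravo 6·15=90, V→Bravo 3·4=12. Service cost 278.
{Bravo, Charlie, Echo}: service cost 291
{Alpha, Charlie, Echo}: service cost 292
Among all 10 size-3 choices, {Alpha, Bravo, Charlie} is lowest.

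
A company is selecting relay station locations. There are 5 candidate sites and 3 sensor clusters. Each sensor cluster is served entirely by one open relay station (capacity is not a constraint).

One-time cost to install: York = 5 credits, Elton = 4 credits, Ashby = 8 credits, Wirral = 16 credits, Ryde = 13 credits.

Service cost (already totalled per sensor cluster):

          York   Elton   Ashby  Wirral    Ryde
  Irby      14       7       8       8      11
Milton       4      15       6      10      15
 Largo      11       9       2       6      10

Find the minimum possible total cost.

For any fixed open set, each sensor cluster goes to its cheapest open site; total = fixed + service.
{Ashby}: Irby→Ashby 8, Milton→Ashby 6, Largo→Ashby 2. Service 16; fixed 8; total 24.
{York, Ashby}: service 14 + fixed 13 = 27
{Elton, Ashby}: Irby→Elton 7, Milton→Ashby 6, Largo→Ashby 2. Service 15; fixed 12; total 27.
{York, Elton, Ashby, Wirral, Ryde}: Irby→Elton 7, Milton→York 4, Largo→Ashby 2. Service 13; fixed 46; total 59.
No other subset beats 24.

Minimum total cost: 24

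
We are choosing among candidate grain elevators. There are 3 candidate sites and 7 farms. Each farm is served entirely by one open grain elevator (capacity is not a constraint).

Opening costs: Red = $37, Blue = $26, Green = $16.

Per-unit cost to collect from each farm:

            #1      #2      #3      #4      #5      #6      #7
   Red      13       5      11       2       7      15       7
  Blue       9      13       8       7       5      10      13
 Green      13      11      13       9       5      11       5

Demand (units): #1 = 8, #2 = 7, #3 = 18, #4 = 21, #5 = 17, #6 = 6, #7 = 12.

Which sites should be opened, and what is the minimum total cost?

For any fixed open set, each farm goes to its cheapest open site; total = fixed + service.
{Red, Blue, Green}: #1→Blue 9·8=72, #2→Red 5·7=35, #3→Blue 8·18=144, #4→Red 2·21=42, #5→Blue 5·17=85, #6→Blue 10·6=60, #7→Green 5·12=60. Service 498; fixed 79; total 577.
{Red, Blue}: #1→Blue 9·8=72, #2→Red 5·7=35, #3→Blue 8·18=144, #4→Red 2·21=42, #5→Blue 5·17=85, #6→Blue 10·6=60, #7→Red 7·12=84. Service 522; fixed 63; total 585.
{Red, Green}: #1→Red 13·8=104, #2→Red 5·7=35, #3→Red 11·18=198, #4→Red 2·21=42, #5→Green 5·17=85, #6→Green 11·6=66, #7→Green 5·12=60. Service 590; fixed 53; total 643.
{Green}: service 815 + fixed 16 = 831
(All 7 nonempty subsets were checked; Red, Blue and Green is lowest.)

Open Red, Blue and Green; minimum total cost 577.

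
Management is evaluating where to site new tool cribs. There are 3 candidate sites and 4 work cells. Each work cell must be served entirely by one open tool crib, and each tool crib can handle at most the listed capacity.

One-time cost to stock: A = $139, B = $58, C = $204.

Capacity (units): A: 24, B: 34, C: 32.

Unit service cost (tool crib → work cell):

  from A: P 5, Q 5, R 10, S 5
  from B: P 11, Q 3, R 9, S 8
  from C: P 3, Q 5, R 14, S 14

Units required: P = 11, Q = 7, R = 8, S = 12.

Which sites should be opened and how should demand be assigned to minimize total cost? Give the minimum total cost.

Open {A, B}: P→A 5·11=55, Q→B 3·7=21, R→B 9·8=72, S→A 5·12=60.
Loads: A carries 23/24, B carries 15/34. Service 208; fixed 197; total 405.
Next best feasible plan costs 441.

Minimum total cost: 405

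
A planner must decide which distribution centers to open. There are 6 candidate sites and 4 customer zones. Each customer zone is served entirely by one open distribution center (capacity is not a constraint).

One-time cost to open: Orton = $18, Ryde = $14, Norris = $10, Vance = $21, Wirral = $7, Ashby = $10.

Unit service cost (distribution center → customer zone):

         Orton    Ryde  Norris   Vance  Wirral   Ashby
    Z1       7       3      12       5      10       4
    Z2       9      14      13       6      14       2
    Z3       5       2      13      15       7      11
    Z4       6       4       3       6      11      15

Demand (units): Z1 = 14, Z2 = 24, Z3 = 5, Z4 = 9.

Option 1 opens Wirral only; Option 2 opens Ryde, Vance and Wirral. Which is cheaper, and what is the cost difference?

Option 2 is cheaper by 343.

Option 1: {Wirral}: Z1→Wirral 10·14=140, Z2→Wirral 14·24=336, Z3→Wirral 7·5=35, Z4→Wirral 11·9=99. Service 610; fixed 7; total 617.
Option 2: {Ryde, Vance, Wirral}: Z1→Ryde 3·14=42, Z2→Vance 6·24=144, Z3→Ryde 2·5=10, Z4→Ryde 4·9=36. Service 232; fixed 42; total 274.
Difference: |617 − 274| = 343.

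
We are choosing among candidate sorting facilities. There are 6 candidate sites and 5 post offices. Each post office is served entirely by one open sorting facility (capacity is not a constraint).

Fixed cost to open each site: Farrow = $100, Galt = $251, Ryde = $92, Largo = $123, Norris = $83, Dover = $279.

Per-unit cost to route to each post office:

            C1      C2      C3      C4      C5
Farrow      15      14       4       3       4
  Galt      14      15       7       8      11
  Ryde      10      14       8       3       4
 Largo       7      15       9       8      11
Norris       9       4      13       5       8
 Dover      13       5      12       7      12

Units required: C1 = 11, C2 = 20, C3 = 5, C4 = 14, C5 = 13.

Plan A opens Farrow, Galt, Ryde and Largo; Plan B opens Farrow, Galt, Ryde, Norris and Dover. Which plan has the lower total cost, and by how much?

Plan A: {Farrow, Galt, Ryde, Largo}: C1→Largo 7·11=77, C2→Farrow 14·20=280, C3→Farrow 4·5=20, C4→Farrow 3·14=42, C5→Farrow 4·13=52. Service 471; fixed 566; total 1037.
Plan B: {Farrow, Galt, Ryde, Norris, Dover}: C1→Norris 9·11=99, C2→Norris 4·20=80, C3→Farrow 4·5=20, C4→Farrow 3·14=42, C5→Farrow 4·13=52. Service 293; fixed 805; total 1098.
Difference: |1037 − 1098| = 61.

Plan A is cheaper by 61.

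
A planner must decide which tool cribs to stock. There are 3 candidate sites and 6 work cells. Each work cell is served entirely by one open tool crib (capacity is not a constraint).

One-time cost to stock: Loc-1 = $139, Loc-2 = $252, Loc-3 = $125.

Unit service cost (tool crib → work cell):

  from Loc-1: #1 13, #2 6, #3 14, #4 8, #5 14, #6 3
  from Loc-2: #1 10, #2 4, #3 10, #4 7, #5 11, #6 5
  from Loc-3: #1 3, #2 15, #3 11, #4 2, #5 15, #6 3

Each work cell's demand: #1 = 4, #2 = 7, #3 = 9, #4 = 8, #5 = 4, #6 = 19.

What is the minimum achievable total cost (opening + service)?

For any fixed open set, each work cell goes to its cheapest open site; total = fixed + service.
{Loc-3}: #1→Loc-3 3·4=12, #2→Loc-3 15·7=105, #3→Loc-3 11·9=99, #4→Loc-3 2·8=16, #5→Loc-3 15·4=60, #6→Loc-3 3·19=57. Service 349; fixed 125; total 474.
{Loc-1}: service 397 + fixed 139 = 536
{Loc-1, Loc-3}: service 282 + fixed 264 = 546
{Loc-1, Loc-2, Loc-3}: service 247 + fixed 516 = 763
No other subset beats 474.

Minimum total cost: 474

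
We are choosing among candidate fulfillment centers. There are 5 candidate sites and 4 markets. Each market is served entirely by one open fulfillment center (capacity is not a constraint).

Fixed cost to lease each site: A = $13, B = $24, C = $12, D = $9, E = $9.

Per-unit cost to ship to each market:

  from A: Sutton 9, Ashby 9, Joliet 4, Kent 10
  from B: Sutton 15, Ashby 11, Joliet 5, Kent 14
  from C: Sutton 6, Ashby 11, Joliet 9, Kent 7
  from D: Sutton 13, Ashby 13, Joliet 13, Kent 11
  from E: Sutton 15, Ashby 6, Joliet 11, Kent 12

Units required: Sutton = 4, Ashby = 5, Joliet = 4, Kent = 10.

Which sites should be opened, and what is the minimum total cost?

Open A, C and E; minimum total cost 174.

For any fixed open set, each market goes to its cheapest open site; total = fixed + service.
{A, C, E}: Sutton→C 6·4=24, Ashby→E 6·5=30, Joliet→A 4·4=16, Kent→C 7·10=70. Service 140; fixed 34; total 174.
{A, C}: service 155 + fixed 25 = 180
{C, E}: Sutton→C 6·4=24, Ashby→E 6·5=30, Joliet→C 9·4=36, Kent→C 7·10=70. Service 160; fixed 21; total 181.
{A, B, C, D, E}: Sutton→C 6·4=24, Ashby→E 6·5=30, Joliet→A 4·4=16, Kent→C 7·10=70. Service 140; fixed 67; total 207.
No other subset beats 174.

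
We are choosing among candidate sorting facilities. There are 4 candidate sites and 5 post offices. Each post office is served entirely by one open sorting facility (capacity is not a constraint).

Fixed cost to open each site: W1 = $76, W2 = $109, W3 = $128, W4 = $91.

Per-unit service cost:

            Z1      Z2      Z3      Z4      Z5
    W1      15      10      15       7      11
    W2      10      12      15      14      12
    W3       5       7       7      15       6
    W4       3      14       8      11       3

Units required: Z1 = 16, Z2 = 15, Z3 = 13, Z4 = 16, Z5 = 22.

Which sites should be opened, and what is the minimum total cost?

For any fixed open set, each post office goes to its cheapest open site; total = fixed + service.
{W1, W4}: Z1→W4 3·16=48, Z2→W1 10·15=150, Z3→W4 8·13=104, Z4→W1 7·16=112, Z5→W4 3·22=66. Service 480; fixed 167; total 647.
{W4}: service 604 + fixed 91 = 695
{W3, W4}: Z1→W4 3·16=48, Z2→W3 7·15=105, Z3→W3 7·13=91, Z4→W4 11·16=176, Z5→W4 3·22=66. Service 486; fixed 219; total 705.
{W1, W2, W3, W4}: Z1→W4 3·16=48, Z2→W3 7·15=105, Z3→W3 7·13=91, Z4→W1 7·16=112, Z5→W4 3·22=66. Service 422; fixed 404; total 826.
No other subset beats 647.

Open W1 and W4; minimum total cost 647.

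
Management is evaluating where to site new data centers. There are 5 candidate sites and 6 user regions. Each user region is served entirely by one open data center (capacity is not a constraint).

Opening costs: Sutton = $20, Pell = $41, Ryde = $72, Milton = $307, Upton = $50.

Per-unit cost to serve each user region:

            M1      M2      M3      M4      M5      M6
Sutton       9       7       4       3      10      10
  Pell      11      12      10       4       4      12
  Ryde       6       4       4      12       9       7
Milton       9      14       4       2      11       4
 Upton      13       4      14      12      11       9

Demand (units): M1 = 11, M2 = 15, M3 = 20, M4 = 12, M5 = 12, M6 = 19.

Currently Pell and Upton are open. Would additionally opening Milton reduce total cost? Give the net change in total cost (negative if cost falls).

Current service cost with {Pell, Upton}: 648.
Adding Milton: each user region re-picks its cheapest; new service cost 387, saving 261.
Extra fixed cost: 307. Net change = 307 − 261 = 46.
(Totals: 739 → 785.)

No — net change +46 (cost rises by 46).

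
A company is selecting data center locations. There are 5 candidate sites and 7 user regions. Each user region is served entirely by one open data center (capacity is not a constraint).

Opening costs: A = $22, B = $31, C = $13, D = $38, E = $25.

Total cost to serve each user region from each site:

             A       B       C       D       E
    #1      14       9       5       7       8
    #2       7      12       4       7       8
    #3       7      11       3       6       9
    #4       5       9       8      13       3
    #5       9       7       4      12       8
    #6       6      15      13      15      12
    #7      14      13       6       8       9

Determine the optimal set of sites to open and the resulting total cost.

Open C only; minimum total cost 56.

For any fixed open set, each user region goes to its cheapest open site; total = fixed + service.
{C}: #1→C 5, #2→C 4, #3→C 3, #4→C 8, #5→C 4, #6→C 13, #7→C 6. Service 43; fixed 13; total 56.
{A, C}: service 33 + fixed 35 = 68
{C, E}: #1→C 5, #2→C 4, #3→C 3, #4→E 3, #5→C 4, #6→E 12, #7→C 6. Service 37; fixed 38; total 75.
{A, B, C, D, E}: #1→C 5, #2→C 4, #3→C 3, #4→E 3, #5→C 4, #6→A 6, #7→C 6. Service 31; fixed 129; total 160.
No other subset beats 56.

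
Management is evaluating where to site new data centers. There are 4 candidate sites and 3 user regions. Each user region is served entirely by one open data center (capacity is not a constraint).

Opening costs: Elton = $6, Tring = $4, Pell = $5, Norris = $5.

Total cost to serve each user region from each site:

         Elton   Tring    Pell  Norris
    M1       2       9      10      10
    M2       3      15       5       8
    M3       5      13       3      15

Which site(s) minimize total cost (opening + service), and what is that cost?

For any fixed open set, each user region goes to its cheapest open site; total = fixed + service.
{Elton}: M1→Elton 2, M2→Elton 3, M3→Elton 5. Service 10; fixed 6; total 16.
{Elton, Pell}: M1→Elton 2, M2→Elton 3, M3→Pell 3. Service 8; fixed 11; total 19.
{Elton, Tring}: service 10 + fixed 10 = 20
{Elton, Tring, Pell, Norris}: M1→Elton 2, M2→Elton 3, M3→Pell 3. Service 8; fixed 20; total 28.
No other subset beats 16.

Open Elton only; minimum total cost 16.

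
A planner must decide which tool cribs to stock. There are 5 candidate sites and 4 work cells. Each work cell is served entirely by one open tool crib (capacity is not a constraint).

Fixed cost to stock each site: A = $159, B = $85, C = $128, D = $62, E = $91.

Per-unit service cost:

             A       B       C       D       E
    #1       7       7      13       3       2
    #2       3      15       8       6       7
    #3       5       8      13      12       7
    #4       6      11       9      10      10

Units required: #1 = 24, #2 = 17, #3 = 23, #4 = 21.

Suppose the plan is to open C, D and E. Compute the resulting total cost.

Total cost: 781

Each work cell is assigned to its cheapest site among the open ones.
{C, D, E}: #1→E 2·24=48, #2→D 6·17=102, #3→E 7·23=161, #4→C 9·21=189. Service 500; fixed 281; total 781.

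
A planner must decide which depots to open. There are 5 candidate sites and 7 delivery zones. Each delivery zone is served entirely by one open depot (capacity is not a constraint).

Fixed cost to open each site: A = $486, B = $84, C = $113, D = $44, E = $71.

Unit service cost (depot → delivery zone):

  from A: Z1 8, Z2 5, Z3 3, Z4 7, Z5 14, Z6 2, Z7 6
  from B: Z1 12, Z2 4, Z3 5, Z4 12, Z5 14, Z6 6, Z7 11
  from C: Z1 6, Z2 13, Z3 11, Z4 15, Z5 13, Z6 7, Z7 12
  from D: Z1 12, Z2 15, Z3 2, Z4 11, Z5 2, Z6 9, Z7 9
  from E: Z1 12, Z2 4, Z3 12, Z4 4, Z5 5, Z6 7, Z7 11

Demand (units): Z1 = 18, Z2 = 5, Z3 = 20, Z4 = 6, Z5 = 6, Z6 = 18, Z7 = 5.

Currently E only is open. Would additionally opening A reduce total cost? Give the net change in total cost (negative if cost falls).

No — net change +119 (cost rises by 119).

Current service cost with {E}: 711.
Adding A: each delivery zone re-picks its cheapest; new service cost 344, saving 367.
Extra fixed cost: 486. Net change = 486 − 367 = 119.
(Totals: 782 → 901.)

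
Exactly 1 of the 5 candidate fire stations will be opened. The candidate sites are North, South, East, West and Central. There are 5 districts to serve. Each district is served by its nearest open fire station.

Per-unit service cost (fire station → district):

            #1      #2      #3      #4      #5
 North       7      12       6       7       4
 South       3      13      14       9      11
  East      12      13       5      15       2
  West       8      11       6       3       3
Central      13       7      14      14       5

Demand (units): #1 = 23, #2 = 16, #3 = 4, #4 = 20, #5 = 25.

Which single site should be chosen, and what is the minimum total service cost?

Choose West only; total service cost 519.

With exactly 1 open, each district uses its cheapest among the chosen.
{West}: #1→West 8·23=184, #2→West 11·16=176, #3→West 6·4=24, #4→West 3·20=60, #5→West 3·25=75. Service cost 519.
{North}: service cost 617
{South}: service cost 788
Among all 5 size-1 choices, {West} is lowest.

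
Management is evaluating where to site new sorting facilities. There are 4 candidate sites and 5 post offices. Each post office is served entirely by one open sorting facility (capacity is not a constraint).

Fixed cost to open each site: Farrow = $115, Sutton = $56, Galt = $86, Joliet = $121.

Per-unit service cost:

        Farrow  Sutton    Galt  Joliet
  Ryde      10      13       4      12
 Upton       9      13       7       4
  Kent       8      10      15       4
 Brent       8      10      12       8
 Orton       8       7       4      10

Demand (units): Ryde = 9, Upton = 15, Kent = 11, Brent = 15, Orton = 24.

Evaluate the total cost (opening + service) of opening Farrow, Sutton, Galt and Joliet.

Total cost: 734

Each post office is assigned to its cheapest site among the open ones.
{Farrow, Sutton, Galt, Joliet}: Ryde→Galt 4·9=36, Upton→Joliet 4·15=60, Kent→Joliet 4·11=44, Brent→Farrow 8·15=120, Orton→Galt 4·24=96. Service 356; fixed 378; total 734.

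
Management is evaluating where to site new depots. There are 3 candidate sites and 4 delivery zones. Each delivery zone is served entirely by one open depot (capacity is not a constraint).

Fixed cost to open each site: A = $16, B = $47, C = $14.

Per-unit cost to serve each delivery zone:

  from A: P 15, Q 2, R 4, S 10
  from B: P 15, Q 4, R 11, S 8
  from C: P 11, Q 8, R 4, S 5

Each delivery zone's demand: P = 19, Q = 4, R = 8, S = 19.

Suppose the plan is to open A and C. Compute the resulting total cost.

Each delivery zone is assigned to its cheapest site among the open ones.
{A, C}: P→C 11·19=209, Q→A 2·4=8, R→A 4·8=32, S→C 5·19=95. Service 344; fixed 30; total 374.

Total cost: 374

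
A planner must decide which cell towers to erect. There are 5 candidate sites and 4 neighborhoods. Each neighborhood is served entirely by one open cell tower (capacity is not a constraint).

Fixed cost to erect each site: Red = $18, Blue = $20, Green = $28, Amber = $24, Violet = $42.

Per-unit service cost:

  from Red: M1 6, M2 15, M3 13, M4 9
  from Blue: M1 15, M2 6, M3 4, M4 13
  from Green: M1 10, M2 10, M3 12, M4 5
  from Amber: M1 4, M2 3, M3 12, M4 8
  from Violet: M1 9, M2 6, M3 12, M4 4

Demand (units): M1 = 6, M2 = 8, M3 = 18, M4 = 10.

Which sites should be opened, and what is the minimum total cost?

For any fixed open set, each neighborhood goes to its cheapest open site; total = fixed + service.
{Blue, Green, Amber}: M1→Amber 4·6=24, M2→Amber 3·8=24, M3→Blue 4·18=72, M4→Green 5·10=50. Service 170; fixed 72; total 242.
{Blue, Amber}: service 200 + fixed 44 = 244
{Blue, Amber, Violet}: M1→Amber 4·6=24, M2→Amber 3·8=24, M3→Blue 4·18=72, M4→Violet 4·10=40. Service 160; fixed 86; total 246.
{Red, Blue, Green, Amber, Violet}: M1→Amber 4·6=24, M2→Amber 3·8=24, M3→Blue 4·18=72, M4→Violet 4·10=40. Service 160; fixed 132; total 292.
No other subset beats 242.

Open Blue, Green and Amber; minimum total cost 242.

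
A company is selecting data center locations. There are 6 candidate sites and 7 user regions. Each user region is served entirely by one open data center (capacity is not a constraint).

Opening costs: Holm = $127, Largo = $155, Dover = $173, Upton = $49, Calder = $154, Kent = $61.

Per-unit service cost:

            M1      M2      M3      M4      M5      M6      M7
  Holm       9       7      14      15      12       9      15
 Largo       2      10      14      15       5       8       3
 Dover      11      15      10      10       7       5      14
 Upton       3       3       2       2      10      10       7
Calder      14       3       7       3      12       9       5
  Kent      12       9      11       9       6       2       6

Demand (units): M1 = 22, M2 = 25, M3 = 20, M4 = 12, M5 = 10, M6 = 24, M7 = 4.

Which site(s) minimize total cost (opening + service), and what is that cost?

Open Upton and Kent; minimum total cost 447.

For any fixed open set, each user region goes to its cheapest open site; total = fixed + service.
{Upton, Kent}: M1→Upton 3·22=66, M2→Upton 3·25=75, M3→Upton 2·20=40, M4→Upton 2·12=24, M5→Kent 6·10=60, M6→Kent 2·24=48, M7→Kent 6·4=24. Service 337; fixed 110; total 447.
{Largo, Upton, Kent}: service 293 + fixed 265 = 558
{Holm, Upton, Kent}: M1→Upton 3·22=66, M2→Upton 3·25=75, M3→Upton 2·20=40, M4→Upton 2·12=24, M5→Kent 6·10=60, M6→Kent 2·24=48, M7→Kent 6·4=24. Service 337; fixed 237; total 574.
{Holm, Largo, Dover, Upton, Calder, Kent}: service 293 + fixed 719 = 1012
No other subset beats 447.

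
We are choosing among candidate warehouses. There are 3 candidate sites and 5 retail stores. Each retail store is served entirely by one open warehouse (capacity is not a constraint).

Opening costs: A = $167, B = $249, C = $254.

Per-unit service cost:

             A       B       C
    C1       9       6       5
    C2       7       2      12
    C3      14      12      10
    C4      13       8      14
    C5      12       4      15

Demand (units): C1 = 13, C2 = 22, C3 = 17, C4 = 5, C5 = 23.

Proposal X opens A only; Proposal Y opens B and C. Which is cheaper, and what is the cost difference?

Proposal X: {A}: C1→A 9·13=117, C2→A 7·22=154, C3→A 14·17=238, C4→A 13·5=65, C5→A 12·23=276. Service 850; fixed 167; total 1017.
Proposal Y: {B, C}: C1→C 5·13=65, C2→B 2·22=44, C3→C 10·17=170, C4→B 8·5=40, C5→B 4·23=92. Service 411; fixed 503; total 914.
Difference: |1017 − 914| = 103.

Proposal Y is cheaper by 103.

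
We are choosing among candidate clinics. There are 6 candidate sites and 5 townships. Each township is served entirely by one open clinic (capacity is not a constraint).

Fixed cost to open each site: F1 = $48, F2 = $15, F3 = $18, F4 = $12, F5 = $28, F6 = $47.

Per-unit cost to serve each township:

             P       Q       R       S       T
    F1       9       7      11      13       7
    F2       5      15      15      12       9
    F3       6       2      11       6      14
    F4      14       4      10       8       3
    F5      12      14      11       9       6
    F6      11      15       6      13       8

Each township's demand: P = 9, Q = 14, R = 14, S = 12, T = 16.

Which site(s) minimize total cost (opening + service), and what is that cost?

For any fixed open set, each township goes to its cheapest open site; total = fixed + service.
{F3, F4, F6}: P→F3 6·9=54, Q→F3 2·14=28, R→F6 6·14=84, S→F3 6·12=72, T→F4 3·16=48. Service 286; fixed 77; total 363.
{F2, F3, F4, F6}: service 277 + fixed 92 = 369
{F3, F4}: P→F3 6·9=54, Q→F3 2·14=28, R→F4 10·14=140, S→F3 6·12=72, T→F4 3·16=48. Service 342; fixed 30; total 372.
{F1, F2, F3, F4, F5, F6}: service 277 + fixed 168 = 445
No other subset beats 363.

Open F3, F4 and F6; minimum total cost 363.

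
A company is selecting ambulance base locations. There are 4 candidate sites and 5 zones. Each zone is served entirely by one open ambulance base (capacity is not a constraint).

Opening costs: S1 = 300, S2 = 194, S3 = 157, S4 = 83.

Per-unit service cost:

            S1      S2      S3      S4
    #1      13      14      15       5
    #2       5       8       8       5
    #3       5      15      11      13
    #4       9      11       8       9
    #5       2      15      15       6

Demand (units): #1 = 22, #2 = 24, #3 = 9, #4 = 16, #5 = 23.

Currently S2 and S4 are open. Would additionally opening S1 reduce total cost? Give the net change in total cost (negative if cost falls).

Current service cost with {S2, S4}: 629.
Adding S1: each zone re-picks its cheapest; new service cost 465, saving 164.
Extra fixed cost: 300. Net change = 300 − 164 = 136.
(Totals: 906 → 1042.)

No — net change +136 (cost rises by 136).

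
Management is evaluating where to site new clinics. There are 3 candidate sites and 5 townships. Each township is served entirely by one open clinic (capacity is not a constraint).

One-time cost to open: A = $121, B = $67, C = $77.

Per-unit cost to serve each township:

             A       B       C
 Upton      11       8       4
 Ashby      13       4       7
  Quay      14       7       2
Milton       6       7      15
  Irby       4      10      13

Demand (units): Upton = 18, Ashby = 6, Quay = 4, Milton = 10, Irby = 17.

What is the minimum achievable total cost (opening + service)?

Minimum total cost: 448

For any fixed open set, each township goes to its cheapest open site; total = fixed + service.
{A, C}: Upton→C 4·18=72, Ashby→C 7·6=42, Quay→C 2·4=8, Milton→A 6·10=60, Irby→A 4·17=68. Service 250; fixed 198; total 448.
{B, C}: Upton→C 4·18=72, Ashby→B 4·6=24, Quay→C 2·4=8, Milton→B 7·10=70, Irby→B 10·17=170. Service 344; fixed 144; total 488.
{A, B, C}: Upton→C 4·18=72, Ashby→B 4·6=24, Quay→C 2·4=8, Milton→A 6·10=60, Irby→A 4·17=68. Service 232; fixed 265; total 497.
{B}: service 436 + fixed 67 = 503
No other subset beats 448.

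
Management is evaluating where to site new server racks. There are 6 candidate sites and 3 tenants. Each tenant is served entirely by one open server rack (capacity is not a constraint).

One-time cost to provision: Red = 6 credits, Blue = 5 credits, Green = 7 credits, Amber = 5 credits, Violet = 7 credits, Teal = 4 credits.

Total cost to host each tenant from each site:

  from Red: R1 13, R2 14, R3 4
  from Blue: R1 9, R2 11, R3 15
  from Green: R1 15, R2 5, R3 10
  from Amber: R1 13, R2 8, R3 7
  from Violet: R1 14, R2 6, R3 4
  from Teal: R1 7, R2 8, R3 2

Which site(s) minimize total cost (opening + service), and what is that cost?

Open Teal only; minimum total cost 21.

For any fixed open set, each tenant goes to its cheapest open site; total = fixed + service.
{Teal}: R1→Teal 7, R2→Teal 8, R3→Teal 2. Service 17; fixed 4; total 21.
{Green, Teal}: R1→Teal 7, R2→Green 5, R3→Teal 2. Service 14; fixed 11; total 25.
{Blue, Teal}: R1→Teal 7, R2→Teal 8, R3→Teal 2. Service 17; fixed 9; total 26.
{Red, Blue, Green, Amber, Violet, Teal}: service 14 + fixed 34 = 48
No other subset beats 21.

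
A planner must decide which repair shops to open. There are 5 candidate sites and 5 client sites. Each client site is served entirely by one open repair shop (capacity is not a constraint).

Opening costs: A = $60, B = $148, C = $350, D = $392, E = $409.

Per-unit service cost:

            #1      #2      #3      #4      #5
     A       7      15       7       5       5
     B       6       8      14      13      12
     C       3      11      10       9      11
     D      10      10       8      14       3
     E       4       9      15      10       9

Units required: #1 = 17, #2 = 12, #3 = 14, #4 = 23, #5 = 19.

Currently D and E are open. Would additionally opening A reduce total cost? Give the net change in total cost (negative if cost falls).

Current service cost with {D, E}: 575.
Adding A: each client site re-picks its cheapest; new service cost 446, saving 129.
Extra fixed cost: 60. Net change = 60 − 129 = -69.
(Totals: 1376 → 1307.)

Yes — net change −69 (cost falls by 69).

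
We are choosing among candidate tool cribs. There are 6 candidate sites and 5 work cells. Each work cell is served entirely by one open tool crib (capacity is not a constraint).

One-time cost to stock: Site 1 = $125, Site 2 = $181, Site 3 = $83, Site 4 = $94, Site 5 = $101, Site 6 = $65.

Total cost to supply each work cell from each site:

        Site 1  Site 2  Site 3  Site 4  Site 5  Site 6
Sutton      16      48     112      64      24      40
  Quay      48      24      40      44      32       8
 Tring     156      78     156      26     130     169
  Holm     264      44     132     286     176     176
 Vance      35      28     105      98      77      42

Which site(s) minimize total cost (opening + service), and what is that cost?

Open Site 2 only; minimum total cost 403.

For any fixed open set, each work cell goes to its cheapest open site; total = fixed + service.
{Site 2}: Sutton→Site 2 48, Quay→Site 2 24, Tring→Site 2 78, Holm→Site 2 44, Vance→Site 2 28. Service 222; fixed 181; total 403.
{Site 2, Site 6}: service 198 + fixed 246 = 444
{Site 2, Site 4}: Sutton→Site 2 48, Quay→Site 2 24, Tring→Site 4 26, Holm→Site 2 44, Vance→Site 2 28. Service 170; fixed 275; total 445.
{Site 1, Site 2, Site 3, Site 4, Site 5, Site 6}: service 122 + fixed 649 = 771
No other subset beats 403.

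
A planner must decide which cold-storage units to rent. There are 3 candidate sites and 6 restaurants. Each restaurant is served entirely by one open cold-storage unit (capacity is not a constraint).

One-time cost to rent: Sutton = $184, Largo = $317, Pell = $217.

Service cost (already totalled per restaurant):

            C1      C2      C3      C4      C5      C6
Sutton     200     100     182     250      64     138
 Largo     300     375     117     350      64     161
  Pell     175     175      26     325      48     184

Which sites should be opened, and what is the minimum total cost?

Open Sutton only; minimum total cost 1118.

For any fixed open set, each restaurant goes to its cheapest open site; total = fixed + service.
{Sutton}: C1→Sutton 200, C2→Sutton 100, C3→Sutton 182, C4→Sutton 250, C5→Sutton 64, C6→Sutton 138. Service 934; fixed 184; total 1118.
{Sutton, Pell}: service 737 + fixed 401 = 1138
{Pell}: service 933 + fixed 217 = 1150
{Sutton, Largo, Pell}: C1→Pell 175, C2→Sutton 100, C3→Pell 26, C4→Sutton 250, C5→Pell 48, C6→Sutton 138. Service 737; fixed 718; total 1455.
No other subset beats 1118.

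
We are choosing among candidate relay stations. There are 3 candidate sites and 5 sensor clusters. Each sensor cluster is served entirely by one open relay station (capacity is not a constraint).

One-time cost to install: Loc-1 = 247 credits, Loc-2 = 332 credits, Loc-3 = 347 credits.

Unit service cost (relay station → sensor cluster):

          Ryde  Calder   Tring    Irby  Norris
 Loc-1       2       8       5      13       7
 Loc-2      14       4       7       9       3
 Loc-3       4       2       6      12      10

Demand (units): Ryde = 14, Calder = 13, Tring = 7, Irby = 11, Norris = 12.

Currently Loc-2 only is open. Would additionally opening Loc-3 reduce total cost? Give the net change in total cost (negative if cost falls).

Current service cost with {Loc-2}: 432.
Adding Loc-3: each sensor cluster re-picks its cheapest; new service cost 259, saving 173.
Extra fixed cost: 347. Net change = 347 − 173 = 174.
(Totals: 764 → 938.)

No — net change +174 (cost rises by 174).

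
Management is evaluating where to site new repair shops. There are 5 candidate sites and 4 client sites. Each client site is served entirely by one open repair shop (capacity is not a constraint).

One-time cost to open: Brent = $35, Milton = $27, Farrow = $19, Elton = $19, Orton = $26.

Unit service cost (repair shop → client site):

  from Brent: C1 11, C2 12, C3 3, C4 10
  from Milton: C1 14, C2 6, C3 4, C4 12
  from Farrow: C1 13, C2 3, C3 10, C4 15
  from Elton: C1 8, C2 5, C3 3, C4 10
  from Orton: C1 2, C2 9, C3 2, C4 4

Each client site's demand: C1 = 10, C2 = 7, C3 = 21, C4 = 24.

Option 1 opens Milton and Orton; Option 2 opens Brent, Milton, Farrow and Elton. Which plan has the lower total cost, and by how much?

Option 1: {Milton, Orton}: C1→Orton 2·10=20, C2→Milton 6·7=42, C3→Orton 2·21=42, C4→Orton 4·24=96. Service 200; fixed 53; total 253.
Option 2: {Brent, Milton, Farrow, Elton}: C1→Elton 8·10=80, C2→Farrow 3·7=21, C3→Brent 3·21=63, C4→Brent 10·24=240. Service 404; fixed 100; total 504.
Difference: |253 − 504| = 251.

Option 1 is cheaper by 251.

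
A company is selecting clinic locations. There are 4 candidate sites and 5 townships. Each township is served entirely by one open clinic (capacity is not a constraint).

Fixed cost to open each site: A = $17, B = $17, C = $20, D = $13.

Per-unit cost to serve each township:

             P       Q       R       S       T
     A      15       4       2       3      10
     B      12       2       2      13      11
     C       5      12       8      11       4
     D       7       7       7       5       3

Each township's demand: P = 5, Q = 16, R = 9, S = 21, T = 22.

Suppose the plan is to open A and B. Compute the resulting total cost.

Total cost: 427

Each township is assigned to its cheapest site among the open ones.
{A, B}: P→B 12·5=60, Q→B 2·16=32, R→A 2·9=18, S→A 3·21=63, T→A 10·22=220. Service 393; fixed 34; total 427.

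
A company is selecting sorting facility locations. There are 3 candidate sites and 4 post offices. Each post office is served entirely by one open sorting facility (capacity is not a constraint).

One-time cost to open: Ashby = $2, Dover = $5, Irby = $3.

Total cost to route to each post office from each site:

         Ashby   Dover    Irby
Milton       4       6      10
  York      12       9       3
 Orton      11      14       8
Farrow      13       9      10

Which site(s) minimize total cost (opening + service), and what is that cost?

For any fixed open set, each post office goes to its cheapest open site; total = fixed + service.
{Ashby, Irby}: Milton→Ashby 4, York→Irby 3, Orton→Irby 8, Farrow→Irby 10. Service 25; fixed 5; total 30.
{Ashby, Dover, Irby}: Milton→Ashby 4, York→Irby 3, Orton→Irby 8, Farrow→Dover 9. Service 24; fixed 10; total 34.
{Dover, Irby}: Milton→Dover 6, York→Irby 3, Orton→Irby 8, Farrow→Dover 9. Service 26; fixed 8; total 34.
{Ashby}: Milton→Ashby 4, York→Ashby 12, Orton→Ashby 11, Farrow→Ashby 13. Service 40; fixed 2; total 42.
No other subset beats 30.

Open Ashby and Irby; minimum total cost 30.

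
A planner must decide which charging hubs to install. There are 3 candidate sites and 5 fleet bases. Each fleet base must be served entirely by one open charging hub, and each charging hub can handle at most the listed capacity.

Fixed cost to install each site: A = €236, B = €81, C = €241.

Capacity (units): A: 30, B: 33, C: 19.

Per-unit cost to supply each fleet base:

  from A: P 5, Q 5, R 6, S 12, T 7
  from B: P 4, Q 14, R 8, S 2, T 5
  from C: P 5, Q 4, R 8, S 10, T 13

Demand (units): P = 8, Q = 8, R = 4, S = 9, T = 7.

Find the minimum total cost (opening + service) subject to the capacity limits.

Open {A, B}: P→B 4·8=32, Q→A 5·8=40, R→A 6·4=24, S→B 2·9=18, T→B 5·7=35.
Loads: A carries 12/30, B carries 24/33. Service 149; fixed 317; total 466.
Next best feasible plan costs 471.

Minimum total cost: 466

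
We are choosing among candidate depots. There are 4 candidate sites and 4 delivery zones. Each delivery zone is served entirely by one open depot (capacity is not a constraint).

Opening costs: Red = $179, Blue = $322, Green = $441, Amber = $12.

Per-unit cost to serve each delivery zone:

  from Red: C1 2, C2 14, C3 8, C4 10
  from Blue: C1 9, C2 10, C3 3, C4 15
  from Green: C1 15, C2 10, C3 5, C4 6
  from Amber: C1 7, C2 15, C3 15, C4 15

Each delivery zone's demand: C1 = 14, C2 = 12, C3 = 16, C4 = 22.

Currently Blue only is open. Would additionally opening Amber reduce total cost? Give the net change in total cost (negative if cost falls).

Current service cost with {Blue}: 624.
Adding Amber: each delivery zone re-picks its cheapest; new service cost 596, saving 28.
Extra fixed cost: 12. Net change = 12 − 28 = -16.
(Totals: 946 → 930.)

Yes — net change −16 (cost falls by 16).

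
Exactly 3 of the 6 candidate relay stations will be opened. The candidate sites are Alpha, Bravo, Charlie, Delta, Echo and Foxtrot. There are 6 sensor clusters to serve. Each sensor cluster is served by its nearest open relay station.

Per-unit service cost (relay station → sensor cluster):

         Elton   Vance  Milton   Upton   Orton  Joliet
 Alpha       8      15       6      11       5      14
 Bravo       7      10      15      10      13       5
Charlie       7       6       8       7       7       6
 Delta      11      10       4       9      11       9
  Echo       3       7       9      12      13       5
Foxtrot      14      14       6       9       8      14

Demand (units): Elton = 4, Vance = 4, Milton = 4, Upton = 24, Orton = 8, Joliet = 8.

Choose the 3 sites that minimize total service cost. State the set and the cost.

With exactly 3 open, each sensor cluster uses its cheapest among the chosen.
{Alpha, Charlie, Echo}: Elton→Echo 3·4=12, Vance→Charlie 6·4=24, Milton→Alpha 6·4=24, Upton→Charlie 7·24=168, Orton→Alpha 5·8=40, Joliet→Echo 5·8=40. Service cost 308.
{Charlie, Delta, Echo}: service cost 316
{Alpha, Bravo, Charlie}: service cost 324
Among all 20 size-3 choices, {Alpha, Charlie, Echo} is lowest.

Choose Alpha, Charlie and Echo; total service cost 308.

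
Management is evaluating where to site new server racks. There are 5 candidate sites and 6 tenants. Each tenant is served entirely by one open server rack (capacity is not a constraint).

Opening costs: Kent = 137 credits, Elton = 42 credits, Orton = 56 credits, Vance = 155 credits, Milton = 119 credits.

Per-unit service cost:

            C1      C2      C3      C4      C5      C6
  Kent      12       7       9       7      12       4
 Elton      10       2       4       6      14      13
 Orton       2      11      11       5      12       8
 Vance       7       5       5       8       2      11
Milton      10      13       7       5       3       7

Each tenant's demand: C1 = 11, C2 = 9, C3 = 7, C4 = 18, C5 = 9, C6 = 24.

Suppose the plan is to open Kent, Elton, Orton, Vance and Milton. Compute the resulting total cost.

Each tenant is assigned to its cheapest site among the open ones.
{Kent, Elton, Orton, Vance, Milton}: C1→Orton 2·11=22, C2→Elton 2·9=18, C3→Elton 4·7=28, C4→Orton 5·18=90, C5→Vance 2·9=18, C6→Kent 4·24=96. Service 272; fixed 509; total 781.

Total cost: 781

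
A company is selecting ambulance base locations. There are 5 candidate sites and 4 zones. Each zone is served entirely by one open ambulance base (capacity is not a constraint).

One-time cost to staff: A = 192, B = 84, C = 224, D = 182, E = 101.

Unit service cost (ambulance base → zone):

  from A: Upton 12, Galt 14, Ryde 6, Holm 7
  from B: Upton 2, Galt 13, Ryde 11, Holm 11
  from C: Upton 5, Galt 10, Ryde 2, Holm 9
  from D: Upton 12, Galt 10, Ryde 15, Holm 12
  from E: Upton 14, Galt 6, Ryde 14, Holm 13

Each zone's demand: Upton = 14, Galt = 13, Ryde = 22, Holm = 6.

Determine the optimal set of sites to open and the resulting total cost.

Open C only; minimum total cost 522.

For any fixed open set, each zone goes to its cheapest open site; total = fixed + service.
{C}: Upton→C 5·14=70, Galt→C 10·13=130, Ryde→C 2·22=44, Holm→C 9·6=54. Service 298; fixed 224; total 522.
{B, C}: service 256 + fixed 308 = 564
{C, E}: service 246 + fixed 325 = 571
{A, B, C, D, E}: Upton→B 2·14=28, Galt→E 6·13=78, Ryde→C 2·22=44, Holm→A 7·6=42. Service 192; fixed 783; total 975.
No other subset beats 522.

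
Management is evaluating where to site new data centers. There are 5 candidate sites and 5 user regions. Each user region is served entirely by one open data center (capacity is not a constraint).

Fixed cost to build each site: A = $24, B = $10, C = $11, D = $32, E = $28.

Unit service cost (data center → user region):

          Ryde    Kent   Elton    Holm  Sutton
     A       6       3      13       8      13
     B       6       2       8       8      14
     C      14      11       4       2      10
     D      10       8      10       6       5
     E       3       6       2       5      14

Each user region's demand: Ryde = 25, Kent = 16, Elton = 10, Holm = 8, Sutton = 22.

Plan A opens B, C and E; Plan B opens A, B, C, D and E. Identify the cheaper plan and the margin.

Plan B is cheaper by 54.

Plan A: {B, C, E}: Ryde→E 3·25=75, Kent→B 2·16=32, Elton→E 2·10=20, Holm→C 2·8=16, Sutton→C 10·22=220. Service 363; fixed 49; total 412.
Plan B: {A, B, C, D, E}: Ryde→E 3·25=75, Kent→B 2·16=32, Elton→E 2·10=20, Holm→C 2·8=16, Sutton→D 5·22=110. Service 253; fixed 105; total 358.
Difference: |412 − 358| = 54.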